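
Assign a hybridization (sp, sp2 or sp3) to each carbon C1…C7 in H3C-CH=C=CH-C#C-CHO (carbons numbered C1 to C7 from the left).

C1 (4 σ bonds) has steric number 4: sp3.
C2 has 3 σ bonds, plus one π bond: steric number 3 → sp2.
C3 (2 σ bonds, plus two π bonds) has steric number 2: sp.
C4 (3 σ bonds, plus one π bond) has steric number 3: sp2.
C5 carries 2 σ bonds, plus two π bonds, giving a steric number of 2, so it is sp.
C6 is sp: 2 σ bonds, plus two π bonds, 2 electron-density regions.
C7: 3 σ bonds, plus one π bond — 3 electron domains, sp2.

C1 sp3, C2 sp2, C3 sp, C4 sp2, C5 sp, C6 sp, C7 sp2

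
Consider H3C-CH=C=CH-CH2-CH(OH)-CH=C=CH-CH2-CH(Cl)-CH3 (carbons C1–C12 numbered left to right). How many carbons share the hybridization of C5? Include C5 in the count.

6

C5 is sp3 (only σ bonds).
C1: sp3 ✓
C2: sp2
C3: sp
C4: sp2
C5: sp3 ✓
C6: sp3 ✓
C7: sp2
C8: sp
C9: sp2
C10: sp3 ✓
C11: sp3 ✓
C12: sp3 ✓
6 carbons are sp3.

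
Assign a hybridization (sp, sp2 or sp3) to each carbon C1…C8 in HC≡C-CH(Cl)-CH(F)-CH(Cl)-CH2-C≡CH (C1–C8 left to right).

C1 carries 2 σ bonds, plus two π bonds, giving a steric number of 2, so it is sp.
C2: 2 σ bonds, plus two π bonds; 2 regions of electron density → sp.
C3: 4 σ bonds — 4 electron domains, sp3.
C4 (4 σ bonds) has steric number 4: sp3.
C5 — 4 σ bonds. Steric number 4, so sp3.
C6 (4 σ bonds) has steric number 4: sp3.
C7 carries 2 σ bonds, plus two π bonds, giving a steric number of 2, so it is sp.
C8 is sp: 2 σ bonds, plus two π bonds, 2 electron-density regions.

C1 sp, C2 sp, C3 sp3, C4 sp3, C5 sp3, C6 sp3, C7 sp, C8 sp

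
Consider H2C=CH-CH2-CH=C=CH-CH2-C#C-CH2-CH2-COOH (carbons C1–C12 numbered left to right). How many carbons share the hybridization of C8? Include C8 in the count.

3

C8 is sp (two π bonds).
C1: sp2
C2: sp2
C3: sp3
C4: sp2
C5: sp ✓
C6: sp2
C7: sp3
C8: sp ✓
C9: sp ✓
C10: sp3
C11: sp3
C12: sp2
3 carbons are sp.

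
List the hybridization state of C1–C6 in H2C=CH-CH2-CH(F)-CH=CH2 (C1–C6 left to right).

C1 sp2, C2 sp2, C3 sp3, C4 sp3, C5 sp2, C6 sp2

C1: 3 σ bonds, plus one π bond; 3 regions of electron density → sp2.
C2 carries 3 σ bonds, plus one π bond, giving a steric number of 3, so it is sp2.
C3: 4 σ bonds — 4 electron domains, sp3.
C4 (4 σ bonds) has steric number 4: sp3.
C5: 3 σ bonds, plus one π bond; 3 regions of electron density → sp2.
C6 — 3 σ bonds, plus one π bond. Steric number 3, so sp2.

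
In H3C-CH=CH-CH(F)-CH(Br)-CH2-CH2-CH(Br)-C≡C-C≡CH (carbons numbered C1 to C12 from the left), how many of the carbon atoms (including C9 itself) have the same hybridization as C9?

C9 is sp (two π bonds).
C1: sp3
C2: sp2
C3: sp2
C4: sp3
C5: sp3
C6: sp3
C7: sp3
C8: sp3
C9: sp ✓
C10: sp ✓
C11: sp ✓
C12: sp ✓
4 carbons are sp.

4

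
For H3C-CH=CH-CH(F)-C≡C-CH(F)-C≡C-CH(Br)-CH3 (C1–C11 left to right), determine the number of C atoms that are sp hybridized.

C1: sp3
C2: sp2
C3: sp2
C4: sp3
C5: sp ✓
C6: sp ✓
C7: sp3
C8: sp ✓
C9: sp ✓
C10: sp3
C11: sp3
C5, C6, C8, C9 → 4 sp carbons.

4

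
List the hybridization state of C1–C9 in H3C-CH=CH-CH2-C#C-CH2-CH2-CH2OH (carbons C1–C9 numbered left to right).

C1 sp3, C2 sp2, C3 sp2, C4 sp3, C5 sp, C6 sp, C7 sp3, C8 sp3, C9 sp3

C1 carries 4 σ bonds, giving a steric number of 4, so it is sp3.
C2 is sp2: 3 σ bonds, plus one π bond, 3 electron-density regions.
C3 (3 σ bonds, plus one π bond) has steric number 3: sp2.
C4 (4 σ bonds) has steric number 4: sp3.
C5 — 2 σ bonds, plus two π bonds. Steric number 2, so sp.
C6 is sp: 2 σ bonds, plus two π bonds, 2 electron-density regions.
C7 carries 4 σ bonds, giving a steric number of 4, so it is sp3.
C8: 4 σ bonds — 4 electron domains, sp3.
C9: 4 σ bonds; 4 regions of electron density → sp3.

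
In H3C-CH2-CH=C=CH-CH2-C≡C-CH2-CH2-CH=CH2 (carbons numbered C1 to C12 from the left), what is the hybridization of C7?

C7 is sp: 2 σ bonds, plus two π bonds, 2 electron-density regions.

sp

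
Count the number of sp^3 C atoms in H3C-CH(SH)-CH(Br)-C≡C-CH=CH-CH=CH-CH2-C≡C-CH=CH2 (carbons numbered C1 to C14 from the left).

4

C1: sp3 ✓
C2: sp3 ✓
C3: sp3 ✓
C4: sp
C5: sp
C6: sp2
C7: sp2
C8: sp2
C9: sp2
C10: sp3 ✓
C11: sp
C12: sp
C13: sp2
C14: sp2
C1, C2, C3, C10 → 4 sp3 carbons.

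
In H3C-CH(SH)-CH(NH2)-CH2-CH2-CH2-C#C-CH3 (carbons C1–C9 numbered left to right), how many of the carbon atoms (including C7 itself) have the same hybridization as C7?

C7 is sp (two π bonds).
C1: sp3
C2: sp3
C3: sp3
C4: sp3
C5: sp3
C6: sp3
C7: sp ✓
C8: sp ✓
C9: sp3
2 carbons are sp.

2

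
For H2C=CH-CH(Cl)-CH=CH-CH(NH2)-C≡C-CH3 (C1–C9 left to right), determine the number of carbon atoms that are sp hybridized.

2

C1: sp2
C2: sp2
C3: sp3
C4: sp2
C5: sp2
C6: sp3
C7: sp ✓
C8: sp ✓
C9: sp3
C7, C8 → 2 sp carbons.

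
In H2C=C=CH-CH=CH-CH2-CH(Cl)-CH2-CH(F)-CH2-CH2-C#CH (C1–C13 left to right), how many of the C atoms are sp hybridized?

C1: sp2
C2: sp ✓
C3: sp2
C4: sp2
C5: sp2
C6: sp3
C7: sp3
C8: sp3
C9: sp3
C10: sp3
C11: sp3
C12: sp ✓
C13: sp ✓
C2, C12, C13 → 3 sp carbons.

3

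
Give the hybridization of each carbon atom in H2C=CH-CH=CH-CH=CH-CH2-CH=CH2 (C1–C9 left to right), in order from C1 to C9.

C1 sp2, C2 sp2, C3 sp2, C4 sp2, C5 sp2, C6 sp2, C7 sp3, C8 sp2, C9 sp2

C1 is sp2: 3 σ bonds, plus one π bond, 3 electron-density regions.
C2: 3 σ bonds, plus one π bond; 3 regions of electron density → sp2.
C3 carries 3 σ bonds, plus one π bond, giving a steric number of 3, so it is sp2.
C4 is sp2: 3 σ bonds, plus one π bond, 3 electron-density regions.
C5 (3 σ bonds, plus one π bond) has steric number 3: sp2.
C6 (3 σ bonds, plus one π bond) has steric number 3: sp2.
C7: 4 σ bonds — 4 electron domains, sp3.
C8 (3 σ bonds, plus one π bond) has steric number 3: sp2.
C9 — 3 σ bonds, plus one π bond. Steric number 3, so sp2.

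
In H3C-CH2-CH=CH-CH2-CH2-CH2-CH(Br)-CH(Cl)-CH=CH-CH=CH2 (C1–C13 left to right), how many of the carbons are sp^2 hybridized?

6

C1: sp3
C2: sp3
C3: sp2 ✓
C4: sp2 ✓
C5: sp3
C6: sp3
C7: sp3
C8: sp3
C9: sp3
C10: sp2 ✓
C11: sp2 ✓
C12: sp2 ✓
C13: sp2 ✓
C3, C4, C10, C11, C12, C13 → 6 sp2 carbons.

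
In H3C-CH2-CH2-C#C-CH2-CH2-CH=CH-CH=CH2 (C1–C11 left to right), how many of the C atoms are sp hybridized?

C1: sp3
C2: sp3
C3: sp3
C4: sp ✓
C5: sp ✓
C6: sp3
C7: sp3
C8: sp2
C9: sp2
C10: sp2
C11: sp2
C4, C5 → 2 sp carbons.

2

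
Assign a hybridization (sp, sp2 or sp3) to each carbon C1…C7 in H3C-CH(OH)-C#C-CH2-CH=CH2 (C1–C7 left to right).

C1 — 4 σ bonds. Steric number 4, so sp3.
C2 carries 4 σ bonds, giving a steric number of 4, so it is sp3.
C3 — 2 σ bonds, plus two π bonds. Steric number 2, so sp.
C4 is sp: 2 σ bonds, plus two π bonds, 2 electron-density regions.
C5 carries 4 σ bonds, giving a steric number of 4, so it is sp3.
C6 is sp2: 3 σ bonds, plus one π bond, 3 electron-density regions.
C7: 3 σ bonds, plus one π bond; 3 regions of electron density → sp2.

C1 sp3, C2 sp3, C3 sp, C4 sp, C5 sp3, C6 sp2, C7 sp2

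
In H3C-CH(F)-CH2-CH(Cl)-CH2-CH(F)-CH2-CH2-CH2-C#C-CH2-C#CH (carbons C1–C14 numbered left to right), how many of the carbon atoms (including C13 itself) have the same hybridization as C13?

4

C13 is sp (two π bonds).
C1: sp3
C2: sp3
C3: sp3
C4: sp3
C5: sp3
C6: sp3
C7: sp3
C8: sp3
C9: sp3
C10: sp ✓
C11: sp ✓
C12: sp3
C13: sp ✓
C14: sp ✓
4 carbons are sp.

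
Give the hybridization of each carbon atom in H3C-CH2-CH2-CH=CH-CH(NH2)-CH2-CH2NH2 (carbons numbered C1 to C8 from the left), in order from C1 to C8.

C1 sp3, C2 sp3, C3 sp3, C4 sp2, C5 sp2, C6 sp3, C7 sp3, C8 sp3

C1 has 4 σ bonds: steric number 4 → sp3.
C2 carries 4 σ bonds, giving a steric number of 4, so it is sp3.
C3 — 4 σ bonds. Steric number 4, so sp3.
C4: 3 σ bonds, plus one π bond; 3 regions of electron density → sp2.
C5 has 3 σ bonds, plus one π bond: steric number 3 → sp2.
C6 is sp3: 4 σ bonds, 4 electron-density regions.
C7: 4 σ bonds — 4 electron domains, sp3.
C8: 4 σ bonds; 4 regions of electron density → sp3.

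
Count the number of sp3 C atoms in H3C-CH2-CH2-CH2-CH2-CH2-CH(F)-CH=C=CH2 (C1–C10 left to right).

7

C1: sp3 ✓
C2: sp3 ✓
C3: sp3 ✓
C4: sp3 ✓
C5: sp3 ✓
C6: sp3 ✓
C7: sp3 ✓
C8: sp2
C9: sp
C10: sp2
C1, C2, C3, C4, C5, C6, C7 → 7 sp3 carbons.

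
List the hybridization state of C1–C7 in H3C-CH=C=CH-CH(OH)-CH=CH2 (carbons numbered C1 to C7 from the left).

C1 sp3, C2 sp2, C3 sp, C4 sp2, C5 sp3, C6 sp2, C7 sp2

C1 is sp3: 4 σ bonds, 4 electron-density regions.
C2: 3 σ bonds, plus one π bond — 3 electron domains, sp2.
C3 — 2 σ bonds, plus two π bonds. Steric number 2, so sp.
C4 is sp2: 3 σ bonds, plus one π bond, 3 electron-density regions.
C5 (4 σ bonds) has steric number 4: sp3.
C6: 3 σ bonds, plus one π bond; 3 regions of electron density → sp2.
C7 is sp2: 3 σ bonds, plus one π bond, 3 electron-density regions.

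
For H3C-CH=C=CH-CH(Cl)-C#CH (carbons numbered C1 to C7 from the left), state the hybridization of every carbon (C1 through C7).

C1 sp3, C2 sp2, C3 sp, C4 sp2, C5 sp3, C6 sp, C7 sp

C1 carries 4 σ bonds, giving a steric number of 4, so it is sp3.
C2 — 3 σ bonds, plus one π bond. Steric number 3, so sp2.
C3 — 2 σ bonds, plus two π bonds. Steric number 2, so sp.
C4 has 3 σ bonds, plus one π bond: steric number 3 → sp2.
C5 is sp3: 4 σ bonds, 4 electron-density regions.
C6 is sp: 2 σ bonds, plus two π bonds, 2 electron-density regions.
C7: 2 σ bonds, plus two π bonds — 2 electron domains, sp.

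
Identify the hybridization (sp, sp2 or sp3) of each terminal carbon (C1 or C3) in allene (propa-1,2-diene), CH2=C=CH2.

Each terminal carbon (C1 or C3) carries 3 σ bonds, plus one π bond, giving a steric number of 3, so it is sp2.

sp²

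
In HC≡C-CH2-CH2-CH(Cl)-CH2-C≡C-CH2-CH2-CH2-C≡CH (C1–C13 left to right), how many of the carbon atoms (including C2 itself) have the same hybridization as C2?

C2 is sp (two π bonds).
C1: sp ✓
C2: sp ✓
C3: sp3
C4: sp3
C5: sp3
C6: sp3
C7: sp ✓
C8: sp ✓
C9: sp3
C10: sp3
C11: sp3
C12: sp ✓
C13: sp ✓
6 carbons are sp.

6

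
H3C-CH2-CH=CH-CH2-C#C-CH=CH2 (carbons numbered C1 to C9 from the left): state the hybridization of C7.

C7 (2 σ bonds, plus two π bonds) has steric number 2: sp.

sp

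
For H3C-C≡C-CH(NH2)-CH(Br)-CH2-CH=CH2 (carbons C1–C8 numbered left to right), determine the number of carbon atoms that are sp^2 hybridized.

2

C1: sp3
C2: sp
C3: sp
C4: sp3
C5: sp3
C6: sp3
C7: sp2 ✓
C8: sp2 ✓
C7, C8 → 2 sp2 carbons.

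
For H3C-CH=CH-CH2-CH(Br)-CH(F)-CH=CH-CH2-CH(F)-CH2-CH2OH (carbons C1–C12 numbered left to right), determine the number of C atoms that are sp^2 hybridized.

4

C1: sp3
C2: sp2 ✓
C3: sp2 ✓
C4: sp3
C5: sp3
C6: sp3
C7: sp2 ✓
C8: sp2 ✓
C9: sp3
C10: sp3
C11: sp3
C12: sp3
C2, C3, C7, C8 → 4 sp2 carbons.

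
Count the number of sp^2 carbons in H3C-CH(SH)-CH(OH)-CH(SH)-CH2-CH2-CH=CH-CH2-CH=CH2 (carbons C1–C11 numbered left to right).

C1: sp3
C2: sp3
C3: sp3
C4: sp3
C5: sp3
C6: sp3
C7: sp2 ✓
C8: sp2 ✓
C9: sp3
C10: sp2 ✓
C11: sp2 ✓
C7, C8, C10, C11 → 4 sp2 carbons.

4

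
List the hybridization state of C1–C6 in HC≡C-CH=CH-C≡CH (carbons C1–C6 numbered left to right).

C1 sp, C2 sp, C3 sp2, C4 sp2, C5 sp, C6 sp

C1 carries 2 σ bonds, plus two π bonds, giving a steric number of 2, so it is sp.
C2 — 2 σ bonds, plus two π bonds. Steric number 2, so sp.
C3: 3 σ bonds, plus one π bond — 3 electron domains, sp2.
C4 carries 3 σ bonds, plus one π bond, giving a steric number of 3, so it is sp2.
C5 carries 2 σ bonds, plus two π bonds, giving a steric number of 2, so it is sp.
C6 has 2 σ bonds, plus two π bonds: steric number 2 → sp.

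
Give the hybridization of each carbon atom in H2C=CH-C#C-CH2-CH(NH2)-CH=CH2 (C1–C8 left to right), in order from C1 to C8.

C1 sp2, C2 sp2, C3 sp, C4 sp, C5 sp3, C6 sp3, C7 sp2, C8 sp2

C1 — 3 σ bonds, plus one π bond. Steric number 3, so sp2.
C2 has 3 σ bonds, plus one π bond: steric number 3 → sp2.
C3 (2 σ bonds, plus two π bonds) has steric number 2: sp.
C4: 2 σ bonds, plus two π bonds — 2 electron domains, sp.
C5 (4 σ bonds) has steric number 4: sp3.
C6: 4 σ bonds — 4 electron domains, sp3.
C7 carries 3 σ bonds, plus one π bond, giving a steric number of 3, so it is sp2.
C8 — 3 σ bonds, plus one π bond. Steric number 3, so sp2.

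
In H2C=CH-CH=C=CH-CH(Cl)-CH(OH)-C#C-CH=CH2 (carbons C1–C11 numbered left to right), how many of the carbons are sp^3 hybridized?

2

C1: sp2
C2: sp2
C3: sp2
C4: sp
C5: sp2
C6: sp3 ✓
C7: sp3 ✓
C8: sp
C9: sp
C10: sp2
C11: sp2
C6, C7 → 2 sp3 carbons.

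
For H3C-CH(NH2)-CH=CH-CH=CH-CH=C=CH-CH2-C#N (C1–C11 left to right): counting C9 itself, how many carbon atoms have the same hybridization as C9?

6

C9 is sp2 (one π bond).
C1: sp3
C2: sp3
C3: sp2 ✓
C4: sp2 ✓
C5: sp2 ✓
C6: sp2 ✓
C7: sp2 ✓
C8: sp
C9: sp2 ✓
C10: sp3
C11: sp
6 carbons are sp2.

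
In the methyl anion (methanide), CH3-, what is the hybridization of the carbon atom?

Three σ bonds + one lone pair = steric number 4 → sp3, pyramidal.

sp³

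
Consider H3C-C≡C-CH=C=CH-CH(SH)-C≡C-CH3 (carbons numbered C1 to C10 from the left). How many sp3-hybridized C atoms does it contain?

3

C1: sp3 ✓
C2: sp
C3: sp
C4: sp2
C5: sp
C6: sp2
C7: sp3 ✓
C8: sp
C9: sp
C10: sp3 ✓
C1, C7, C10 → 3 sp3 carbons.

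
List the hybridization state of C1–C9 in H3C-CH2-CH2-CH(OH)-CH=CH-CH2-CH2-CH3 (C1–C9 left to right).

C1 — 4 σ bonds. Steric number 4, so sp3.
C2 carries 4 σ bonds, giving a steric number of 4, so it is sp3.
C3 carries 4 σ bonds, giving a steric number of 4, so it is sp3.
C4 carries 4 σ bonds, giving a steric number of 4, so it is sp3.
C5 is sp2: 3 σ bonds, plus one π bond, 3 electron-density regions.
C6: 3 σ bonds, plus one π bond — 3 electron domains, sp2.
C7 — 4 σ bonds. Steric number 4, so sp3.
C8 — 4 σ bonds. Steric number 4, so sp3.
C9 has 4 σ bonds: steric number 4 → sp3.

C1 sp3, C2 sp3, C3 sp3, C4 sp3, C5 sp2, C6 sp2, C7 sp3, C8 sp3, C9 sp3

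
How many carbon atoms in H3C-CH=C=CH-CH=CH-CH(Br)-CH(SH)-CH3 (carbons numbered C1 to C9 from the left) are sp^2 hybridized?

4

C1: sp3
C2: sp2 ✓
C3: sp
C4: sp2 ✓
C5: sp2 ✓
C6: sp2 ✓
C7: sp3
C8: sp3
C9: sp3
C2, C4, C5, C6 → 4 sp2 carbons.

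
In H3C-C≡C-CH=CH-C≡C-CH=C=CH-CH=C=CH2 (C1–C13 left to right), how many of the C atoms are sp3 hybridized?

1

C1: sp3 ✓
C2: sp
C3: sp
C4: sp2
C5: sp2
C6: sp
C7: sp
C8: sp2
C9: sp
C10: sp2
C11: sp2
C12: sp
C13: sp2
C1 → 1 sp3 carbon.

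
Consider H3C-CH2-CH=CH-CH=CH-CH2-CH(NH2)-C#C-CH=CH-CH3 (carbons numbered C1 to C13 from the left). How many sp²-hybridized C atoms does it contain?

C1: sp3
C2: sp3
C3: sp2 ✓
C4: sp2 ✓
C5: sp2 ✓
C6: sp2 ✓
C7: sp3
C8: sp3
C9: sp
C10: sp
C11: sp2 ✓
C12: sp2 ✓
C13: sp3
C3, C4, C5, C6, C11, C12 → 6 sp2 carbons.

6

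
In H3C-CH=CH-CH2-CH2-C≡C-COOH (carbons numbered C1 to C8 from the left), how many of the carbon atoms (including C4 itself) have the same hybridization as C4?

C4 is sp3 (only σ bonds).
C1: sp3 ✓
C2: sp2
C3: sp2
C4: sp3 ✓
C5: sp3 ✓
C6: sp
C7: sp
C8: sp2
3 carbons are sp3.

3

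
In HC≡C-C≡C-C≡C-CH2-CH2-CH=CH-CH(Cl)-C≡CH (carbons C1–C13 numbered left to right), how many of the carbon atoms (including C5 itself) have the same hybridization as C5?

C5 is sp (two π bonds).
C1: sp ✓
C2: sp ✓
C3: sp ✓
C4: sp ✓
C5: sp ✓
C6: sp ✓
C7: sp3
C8: sp3
C9: sp2
C10: sp2
C11: sp3
C12: sp ✓
C13: sp ✓
8 carbons are sp.

8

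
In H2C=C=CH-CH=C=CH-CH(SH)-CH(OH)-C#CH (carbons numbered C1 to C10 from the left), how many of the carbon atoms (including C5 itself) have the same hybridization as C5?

4

C5 is sp (two π bonds).
C1: sp2
C2: sp ✓
C3: sp2
C4: sp2
C5: sp ✓
C6: sp2
C7: sp3
C8: sp3
C9: sp ✓
C10: sp ✓
4 carbons are sp.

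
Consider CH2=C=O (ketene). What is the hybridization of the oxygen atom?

sp^2

The oxygen atom (1 σ bond and 2 lone pairs, plus one π bond) has steric number 3: sp2.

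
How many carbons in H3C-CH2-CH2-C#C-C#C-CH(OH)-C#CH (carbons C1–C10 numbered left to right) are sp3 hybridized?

C1: sp3 ✓
C2: sp3 ✓
C3: sp3 ✓
C4: sp
C5: sp
C6: sp
C7: sp
C8: sp3 ✓
C9: sp
C10: sp
C1, C2, C3, C8 → 4 sp3 carbons.

4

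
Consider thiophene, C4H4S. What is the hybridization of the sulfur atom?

Analogous to furan: one S lone pair in the aromatic π system, S is sp2.

sp^2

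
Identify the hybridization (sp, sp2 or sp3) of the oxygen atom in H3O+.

sp³

Three σ bonds + one lone pair = steric number 4 → sp3.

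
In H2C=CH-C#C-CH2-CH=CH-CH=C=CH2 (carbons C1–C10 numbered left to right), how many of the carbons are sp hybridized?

3

C1: sp2
C2: sp2
C3: sp ✓
C4: sp ✓
C5: sp3
C6: sp2
C7: sp2
C8: sp2
C9: sp ✓
C10: sp2
C3, C4, C9 → 3 sp carbons.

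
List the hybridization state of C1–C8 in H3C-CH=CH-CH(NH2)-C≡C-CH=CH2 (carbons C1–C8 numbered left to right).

C1 sp3, C2 sp2, C3 sp2, C4 sp3, C5 sp, C6 sp, C7 sp2, C8 sp2

C1: 4 σ bonds — 4 electron domains, sp3.
C2: 3 σ bonds, plus one π bond — 3 electron domains, sp2.
C3 — 3 σ bonds, plus one π bond. Steric number 3, so sp2.
C4 has 4 σ bonds: steric number 4 → sp3.
C5: 2 σ bonds, plus two π bonds — 2 electron domains, sp.
C6 is sp: 2 σ bonds, plus two π bonds, 2 electron-density regions.
C7 (3 σ bonds, plus one π bond) has steric number 3: sp2.
C8 — 3 σ bonds, plus one π bond. Steric number 3, so sp2.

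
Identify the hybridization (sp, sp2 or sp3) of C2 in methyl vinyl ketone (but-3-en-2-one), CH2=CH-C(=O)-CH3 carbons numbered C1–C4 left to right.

sp²

C2: 3 σ bonds, plus one π bond — 3 electron domains, sp2.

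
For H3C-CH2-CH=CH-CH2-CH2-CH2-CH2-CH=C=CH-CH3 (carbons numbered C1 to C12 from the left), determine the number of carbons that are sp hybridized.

1

C1: sp3
C2: sp3
C3: sp2
C4: sp2
C5: sp3
C6: sp3
C7: sp3
C8: sp3
C9: sp2
C10: sp ✓
C11: sp2
C12: sp3
C10 → 1 sp carbon.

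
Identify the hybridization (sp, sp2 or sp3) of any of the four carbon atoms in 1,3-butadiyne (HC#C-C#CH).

sp

Every carbon is part of a C≡C triple bond: two σ regions → sp.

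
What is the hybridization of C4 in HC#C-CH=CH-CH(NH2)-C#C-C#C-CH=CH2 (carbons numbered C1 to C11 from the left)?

sp2

C4 — 3 σ bonds, plus one π bond. Steric number 3, so sp2.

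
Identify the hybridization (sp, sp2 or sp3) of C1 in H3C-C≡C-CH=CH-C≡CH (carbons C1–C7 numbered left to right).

C1 (4 σ bonds) has steric number 4: sp3.

sp3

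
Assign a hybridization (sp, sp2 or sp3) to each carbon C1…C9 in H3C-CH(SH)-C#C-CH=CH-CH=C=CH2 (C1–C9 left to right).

C1 carries 4 σ bonds, giving a steric number of 4, so it is sp3.
C2 carries 4 σ bonds, giving a steric number of 4, so it is sp3.
C3 carries 2 σ bonds, plus two π bonds, giving a steric number of 2, so it is sp.
C4 has 2 σ bonds, plus two π bonds: steric number 2 → sp.
C5 — 3 σ bonds, plus one π bond. Steric number 3, so sp2.
C6 carries 3 σ bonds, plus one π bond, giving a steric number of 3, so it is sp2.
C7 has 3 σ bonds, plus one π bond: steric number 3 → sp2.
C8 (2 σ bonds, plus two π bonds) has steric number 2: sp.
C9 carries 3 σ bonds, plus one π bond, giving a steric number of 3, so it is sp2.

C1 sp3, C2 sp3, C3 sp, C4 sp, C5 sp2, C6 sp2, C7 sp2, C8 sp, C9 sp2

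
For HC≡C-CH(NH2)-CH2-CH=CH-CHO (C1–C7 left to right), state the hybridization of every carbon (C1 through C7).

C1 sp, C2 sp, C3 sp3, C4 sp3, C5 sp2, C6 sp2, C7 sp2

C1 is sp: 2 σ bonds, plus two π bonds, 2 electron-density regions.
C2: 2 σ bonds, plus two π bonds — 2 electron domains, sp.
C3 (4 σ bonds) has steric number 4: sp3.
C4 — 4 σ bonds. Steric number 4, so sp3.
C5 has 3 σ bonds, plus one π bond: steric number 3 → sp2.
C6 has 3 σ bonds, plus one π bond: steric number 3 → sp2.
C7: 3 σ bonds, plus one π bond; 3 regions of electron density → sp2.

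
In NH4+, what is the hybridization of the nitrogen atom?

Four σ bonds, no lone pair → sp3, tetrahedral.

sp3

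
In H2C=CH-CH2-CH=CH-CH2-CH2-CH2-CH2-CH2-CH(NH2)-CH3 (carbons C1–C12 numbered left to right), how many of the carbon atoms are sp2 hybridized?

C1: sp2 ✓
C2: sp2 ✓
C3: sp3
C4: sp2 ✓
C5: sp2 ✓
C6: sp3
C7: sp3
C8: sp3
C9: sp3
C10: sp3
C11: sp3
C12: sp3
C1, C2, C4, C5 → 4 sp2 carbons.

4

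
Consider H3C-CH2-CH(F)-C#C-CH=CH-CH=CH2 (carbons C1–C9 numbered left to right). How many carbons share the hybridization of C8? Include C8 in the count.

4

C8 is sp2 (one π bond).
C1: sp3
C2: sp3
C3: sp3
C4: sp
C5: sp
C6: sp2 ✓
C7: sp2 ✓
C8: sp2 ✓
C9: sp2 ✓
4 carbons are sp2.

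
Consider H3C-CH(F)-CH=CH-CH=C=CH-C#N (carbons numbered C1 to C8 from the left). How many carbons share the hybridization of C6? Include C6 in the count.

C6 is sp (two π bonds).
C1: sp3
C2: sp3
C3: sp2
C4: sp2
C5: sp2
C6: sp ✓
C7: sp2
C8: sp ✓
2 carbons are sp.

2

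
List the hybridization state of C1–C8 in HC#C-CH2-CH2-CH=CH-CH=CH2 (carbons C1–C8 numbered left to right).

C1 carries 2 σ bonds, plus two π bonds, giving a steric number of 2, so it is sp.
C2 — 2 σ bonds, plus two π bonds. Steric number 2, so sp.
C3 (4 σ bonds) has steric number 4: sp3.
C4: 4 σ bonds; 4 regions of electron density → sp3.
C5 is sp2: 3 σ bonds, plus one π bond, 3 electron-density regions.
C6 has 3 σ bonds, plus one π bond: steric number 3 → sp2.
C7 is sp2: 3 σ bonds, plus one π bond, 3 electron-density regions.
C8 has 3 σ bonds, plus one π bond: steric number 3 → sp2.

C1 sp, C2 sp, C3 sp3, C4 sp3, C5 sp2, C6 sp2, C7 sp2, C8 sp2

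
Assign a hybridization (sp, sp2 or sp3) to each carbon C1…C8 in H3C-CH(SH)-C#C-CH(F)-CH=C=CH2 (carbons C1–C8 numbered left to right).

C1 (4 σ bonds) has steric number 4: sp3.
C2 carries 4 σ bonds, giving a steric number of 4, so it is sp3.
C3 has 2 σ bonds, plus two π bonds: steric number 2 → sp.
C4 — 2 σ bonds, plus two π bonds. Steric number 2, so sp.
C5: 4 σ bonds; 4 regions of electron density → sp3.
C6: 3 σ bonds, plus one π bond — 3 electron domains, sp2.
C7 is sp: 2 σ bonds, plus two π bonds, 2 electron-density regions.
C8: 3 σ bonds, plus one π bond — 3 electron domains, sp2.

C1 sp3, C2 sp3, C3 sp, C4 sp, C5 sp3, C6 sp2, C7 sp, C8 sp2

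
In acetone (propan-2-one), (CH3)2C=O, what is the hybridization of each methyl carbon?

sp³

Each methyl carbon is sp3: 4 σ bonds, 4 electron-density regions.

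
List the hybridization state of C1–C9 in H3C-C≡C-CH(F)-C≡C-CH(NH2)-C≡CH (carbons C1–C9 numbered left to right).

C1 has 4 σ bonds: steric number 4 → sp3.
C2 — 2 σ bonds, plus two π bonds. Steric number 2, so sp.
C3 has 2 σ bonds, plus two π bonds: steric number 2 → sp.
C4 — 4 σ bonds. Steric number 4, so sp3.
C5 (2 σ bonds, plus two π bonds) has steric number 2: sp.
C6: 2 σ bonds, plus two π bonds — 2 electron domains, sp.
C7 carries 4 σ bonds, giving a steric number of 4, so it is sp3.
C8 is sp: 2 σ bonds, plus two π bonds, 2 electron-density regions.
C9: 2 σ bonds, plus two π bonds; 2 regions of electron density → sp.

C1 sp3, C2 sp, C3 sp, C4 sp3, C5 sp, C6 sp, C7 sp3, C8 sp, C9 sp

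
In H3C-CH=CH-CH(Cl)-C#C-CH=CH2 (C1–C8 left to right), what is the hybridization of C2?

sp²

C2 (3 σ bonds, plus one π bond) has steric number 3: sp2.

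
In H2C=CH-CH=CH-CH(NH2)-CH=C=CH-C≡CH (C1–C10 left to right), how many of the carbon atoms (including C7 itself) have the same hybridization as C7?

C7 is sp (two π bonds).
C1: sp2
C2: sp2
C3: sp2
C4: sp2
C5: sp3
C6: sp2
C7: sp ✓
C8: sp2
C9: sp ✓
C10: sp ✓
3 carbons are sp.

3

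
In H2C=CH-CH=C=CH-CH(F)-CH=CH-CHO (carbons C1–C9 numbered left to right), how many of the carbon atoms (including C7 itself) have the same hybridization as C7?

7

C7 is sp2 (one π bond).
C1: sp2 ✓
C2: sp2 ✓
C3: sp2 ✓
C4: sp
C5: sp2 ✓
C6: sp3
C7: sp2 ✓
C8: sp2 ✓
C9: sp2 ✓
7 carbons are sp2.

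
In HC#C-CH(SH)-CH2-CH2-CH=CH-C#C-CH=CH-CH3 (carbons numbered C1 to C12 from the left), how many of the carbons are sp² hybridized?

C1: sp
C2: sp
C3: sp3
C4: sp3
C5: sp3
C6: sp2 ✓
C7: sp2 ✓
C8: sp
C9: sp
C10: sp2 ✓
C11: sp2 ✓
C12: sp3
C6, C7, C10, C11 → 4 sp2 carbons.

4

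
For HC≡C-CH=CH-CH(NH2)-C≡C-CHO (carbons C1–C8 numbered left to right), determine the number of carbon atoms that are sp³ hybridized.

1

C1: sp
C2: sp
C3: sp2
C4: sp2
C5: sp3 ✓
C6: sp
C7: sp
C8: sp2
C5 → 1 sp3 carbon.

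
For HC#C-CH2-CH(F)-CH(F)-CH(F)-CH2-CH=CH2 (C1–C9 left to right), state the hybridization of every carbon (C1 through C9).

C1 carries 2 σ bonds, plus two π bonds, giving a steric number of 2, so it is sp.
C2: 2 σ bonds, plus two π bonds — 2 electron domains, sp.
C3 (4 σ bonds) has steric number 4: sp3.
C4 is sp3: 4 σ bonds, 4 electron-density regions.
C5: 4 σ bonds — 4 electron domains, sp3.
C6: 4 σ bonds; 4 regions of electron density → sp3.
C7 carries 4 σ bonds, giving a steric number of 4, so it is sp3.
C8 — 3 σ bonds, plus one π bond. Steric number 3, so sp2.
C9 — 3 σ bonds, plus one π bond. Steric number 3, so sp2.

C1 sp, C2 sp, C3 sp3, C4 sp3, C5 sp3, C6 sp3, C7 sp3, C8 sp2, C9 sp2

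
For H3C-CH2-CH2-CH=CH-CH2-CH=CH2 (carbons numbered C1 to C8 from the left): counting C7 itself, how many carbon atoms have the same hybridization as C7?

4

C7 is sp2 (one π bond).
C1: sp3
C2: sp3
C3: sp3
C4: sp2 ✓
C5: sp2 ✓
C6: sp3
C7: sp2 ✓
C8: sp2 ✓
4 carbons are sp2.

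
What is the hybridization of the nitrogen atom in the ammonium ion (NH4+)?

sp3

Four σ bonds, no lone pair → sp3, tetrahedral.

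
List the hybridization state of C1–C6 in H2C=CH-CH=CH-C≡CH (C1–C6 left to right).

C1: 3 σ bonds, plus one π bond — 3 electron domains, sp2.
C2: 3 σ bonds, plus one π bond; 3 regions of electron density → sp2.
C3 (3 σ bonds, plus one π bond) has steric number 3: sp2.
C4 has 3 σ bonds, plus one π bond: steric number 3 → sp2.
C5 is sp: 2 σ bonds, plus two π bonds, 2 electron-density regions.
C6: 2 σ bonds, plus two π bonds; 2 regions of electron density → sp.

C1 sp2, C2 sp2, C3 sp2, C4 sp2, C5 sp, C6 sp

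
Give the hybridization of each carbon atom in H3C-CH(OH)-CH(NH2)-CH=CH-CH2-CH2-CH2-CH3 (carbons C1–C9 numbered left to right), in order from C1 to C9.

C1 is sp3: 4 σ bonds, 4 electron-density regions.
C2: 4 σ bonds — 4 electron domains, sp3.
C3: 4 σ bonds; 4 regions of electron density → sp3.
C4 (3 σ bonds, plus one π bond) has steric number 3: sp2.
C5 (3 σ bonds, plus one π bond) has steric number 3: sp2.
C6 is sp3: 4 σ bonds, 4 electron-density regions.
C7 is sp3: 4 σ bonds, 4 electron-density regions.
C8 (4 σ bonds) has steric number 4: sp3.
C9 is sp3: 4 σ bonds, 4 electron-density regions.

C1 sp3, C2 sp3, C3 sp3, C4 sp2, C5 sp2, C6 sp3, C7 sp3, C8 sp3, C9 sp3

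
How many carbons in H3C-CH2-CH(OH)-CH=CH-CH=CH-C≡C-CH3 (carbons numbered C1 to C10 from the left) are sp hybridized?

2

C1: sp3
C2: sp3
C3: sp3
C4: sp2
C5: sp2
C6: sp2
C7: sp2
C8: sp ✓
C9: sp ✓
C10: sp3
C8, C9 → 2 sp carbons.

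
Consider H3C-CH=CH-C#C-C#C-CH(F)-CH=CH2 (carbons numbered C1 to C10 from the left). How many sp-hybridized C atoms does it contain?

4

C1: sp3
C2: sp2
C3: sp2
C4: sp ✓
C5: sp ✓
C6: sp ✓
C7: sp ✓
C8: sp3
C9: sp2
C10: sp2
C4, C5, C6, C7 → 4 sp carbons.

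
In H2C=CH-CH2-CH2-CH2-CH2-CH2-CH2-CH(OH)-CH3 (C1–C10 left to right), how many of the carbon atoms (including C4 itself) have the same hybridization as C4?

C4 is sp3 (only σ bonds).
C1: sp2
C2: sp2
C3: sp3 ✓
C4: sp3 ✓
C5: sp3 ✓
C6: sp3 ✓
C7: sp3 ✓
C8: sp3 ✓
C9: sp3 ✓
C10: sp3 ✓
8 carbons are sp3.

8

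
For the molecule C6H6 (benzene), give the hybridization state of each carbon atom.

sp^2

Every ring carbon has three σ bonds and contributes one p electron to the aromatic π system.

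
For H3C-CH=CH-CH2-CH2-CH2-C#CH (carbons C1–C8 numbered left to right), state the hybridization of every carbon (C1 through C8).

C1 sp3, C2 sp2, C3 sp2, C4 sp3, C5 sp3, C6 sp3, C7 sp, C8 sp

C1 is sp3: 4 σ bonds, 4 electron-density regions.
C2 — 3 σ bonds, plus one π bond. Steric number 3, so sp2.
C3 — 3 σ bonds, plus one π bond. Steric number 3, so sp2.
C4: 4 σ bonds; 4 regions of electron density → sp3.
C5 carries 4 σ bonds, giving a steric number of 4, so it is sp3.
C6 — 4 σ bonds. Steric number 4, so sp3.
C7 is sp: 2 σ bonds, plus two π bonds, 2 electron-density regions.
C8: 2 σ bonds, plus two π bonds; 2 regions of electron density → sp.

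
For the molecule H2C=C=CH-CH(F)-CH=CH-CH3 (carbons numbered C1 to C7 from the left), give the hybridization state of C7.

C7 is sp3: 4 σ bonds, 4 electron-density regions.

sp3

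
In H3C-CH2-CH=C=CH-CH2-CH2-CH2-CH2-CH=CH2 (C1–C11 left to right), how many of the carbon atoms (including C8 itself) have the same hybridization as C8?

6

C8 is sp3 (only σ bonds).
C1: sp3 ✓
C2: sp3 ✓
C3: sp2
C4: sp
C5: sp2
C6: sp3 ✓
C7: sp3 ✓
C8: sp3 ✓
C9: sp3 ✓
C10: sp2
C11: sp2
6 carbons are sp3.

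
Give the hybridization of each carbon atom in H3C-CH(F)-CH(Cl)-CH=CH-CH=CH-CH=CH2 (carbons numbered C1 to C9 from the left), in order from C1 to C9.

C1 has 4 σ bonds: steric number 4 → sp3.
C2 is sp3: 4 σ bonds, 4 electron-density regions.
C3 (4 σ bonds) has steric number 4: sp3.
C4: 3 σ bonds, plus one π bond; 3 regions of electron density → sp2.
C5: 3 σ bonds, plus one π bond; 3 regions of electron density → sp2.
C6 has 3 σ bonds, plus one π bond: steric number 3 → sp2.
C7 — 3 σ bonds, plus one π bond. Steric number 3, so sp2.
C8: 3 σ bonds, plus one π bond; 3 regions of electron density → sp2.
C9 has 3 σ bonds, plus one π bond: steric number 3 → sp2.

C1 sp3, C2 sp3, C3 sp3, C4 sp2, C5 sp2, C6 sp2, C7 sp2, C8 sp2, C9 sp2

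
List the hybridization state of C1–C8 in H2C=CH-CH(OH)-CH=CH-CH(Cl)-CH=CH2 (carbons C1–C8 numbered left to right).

C1 carries 3 σ bonds, plus one π bond, giving a steric number of 3, so it is sp2.
C2 has 3 σ bonds, plus one π bond: steric number 3 → sp2.
C3 carries 4 σ bonds, giving a steric number of 4, so it is sp3.
C4: 3 σ bonds, plus one π bond; 3 regions of electron density → sp2.
C5 carries 3 σ bonds, plus one π bond, giving a steric number of 3, so it is sp2.
C6 — 4 σ bonds. Steric number 4, so sp3.
C7: 3 σ bonds, plus one π bond — 3 electron domains, sp2.
C8 has 3 σ bonds, plus one π bond: steric number 3 → sp2.

C1 sp2, C2 sp2, C3 sp3, C4 sp2, C5 sp2, C6 sp3, C7 sp2, C8 sp2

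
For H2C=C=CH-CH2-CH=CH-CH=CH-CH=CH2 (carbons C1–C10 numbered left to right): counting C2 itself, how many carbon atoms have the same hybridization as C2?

C2 is sp (two π bonds).
C1: sp2
C2: sp ✓
C3: sp2
C4: sp3
C5: sp2
C6: sp2
C7: sp2
C8: sp2
C9: sp2
C10: sp2
1 carbon is sp.

1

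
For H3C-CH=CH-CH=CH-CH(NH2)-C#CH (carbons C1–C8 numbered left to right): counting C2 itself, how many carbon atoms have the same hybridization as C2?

4

C2 is sp2 (one π bond).
C1: sp3
C2: sp2 ✓
C3: sp2 ✓
C4: sp2 ✓
C5: sp2 ✓
C6: sp3
C7: sp
C8: sp
4 carbons are sp2.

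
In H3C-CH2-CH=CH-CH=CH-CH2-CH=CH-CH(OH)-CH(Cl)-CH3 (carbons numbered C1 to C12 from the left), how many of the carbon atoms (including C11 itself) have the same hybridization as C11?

6

C11 is sp3 (only σ bonds).
C1: sp3 ✓
C2: sp3 ✓
C3: sp2
C4: sp2
C5: sp2
C6: sp2
C7: sp3 ✓
C8: sp2
C9: sp2
C10: sp3 ✓
C11: sp3 ✓
C12: sp3 ✓
6 carbons are sp3.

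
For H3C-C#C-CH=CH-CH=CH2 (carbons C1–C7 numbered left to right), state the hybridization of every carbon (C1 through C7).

C1 — 4 σ bonds. Steric number 4, so sp3.
C2 is sp: 2 σ bonds, plus two π bonds, 2 electron-density regions.
C3: 2 σ bonds, plus two π bonds; 2 regions of electron density → sp.
C4 — 3 σ bonds, plus one π bond. Steric number 3, so sp2.
C5 (3 σ bonds, plus one π bond) has steric number 3: sp2.
C6 (3 σ bonds, plus one π bond) has steric number 3: sp2.
C7 has 3 σ bonds, plus one π bond: steric number 3 → sp2.

C1 sp3, C2 sp, C3 sp, C4 sp2, C5 sp2, C6 sp2, C7 sp2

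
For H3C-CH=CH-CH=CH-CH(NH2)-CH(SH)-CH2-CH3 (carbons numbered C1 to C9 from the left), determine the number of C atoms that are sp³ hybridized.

5

C1: sp3 ✓
C2: sp2
C3: sp2
C4: sp2
C5: sp2
C6: sp3 ✓
C7: sp3 ✓
C8: sp3 ✓
C9: sp3 ✓
C1, C6, C7, C8, C9 → 5 sp3 carbons.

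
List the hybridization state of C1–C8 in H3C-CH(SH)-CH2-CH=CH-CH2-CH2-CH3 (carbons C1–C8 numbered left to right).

C1 sp3, C2 sp3, C3 sp3, C4 sp2, C5 sp2, C6 sp3, C7 sp3, C8 sp3

C1 carries 4 σ bonds, giving a steric number of 4, so it is sp3.
C2 carries 4 σ bonds, giving a steric number of 4, so it is sp3.
C3 — 4 σ bonds. Steric number 4, so sp3.
C4 — 3 σ bonds, plus one π bond. Steric number 3, so sp2.
C5 — 3 σ bonds, plus one π bond. Steric number 3, so sp2.
C6 (4 σ bonds) has steric number 4: sp3.
C7 is sp3: 4 σ bonds, 4 electron-density regions.
C8 (4 σ bonds) has steric number 4: sp3.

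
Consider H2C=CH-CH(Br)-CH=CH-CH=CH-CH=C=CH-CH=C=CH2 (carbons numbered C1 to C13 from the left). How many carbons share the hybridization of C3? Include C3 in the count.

C3 is sp3 (only σ bonds).
C1: sp2
C2: sp2
C3: sp3 ✓
C4: sp2
C5: sp2
C6: sp2
C7: sp2
C8: sp2
C9: sp
C10: sp2
C11: sp2
C12: sp
C13: sp2
1 carbon is sp3.

1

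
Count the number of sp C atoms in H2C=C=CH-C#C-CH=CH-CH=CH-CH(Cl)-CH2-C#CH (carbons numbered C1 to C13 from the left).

5

C1: sp2
C2: sp ✓
C3: sp2
C4: sp ✓
C5: sp ✓
C6: sp2
C7: sp2
C8: sp2
C9: sp2
C10: sp3
C11: sp3
C12: sp ✓
C13: sp ✓
C2, C4, C5, C12, C13 → 5 sp carbons.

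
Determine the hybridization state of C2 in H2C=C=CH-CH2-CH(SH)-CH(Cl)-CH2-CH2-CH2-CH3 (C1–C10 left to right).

sp

C2 — 2 σ bonds, plus two π bonds. Steric number 2, so sp.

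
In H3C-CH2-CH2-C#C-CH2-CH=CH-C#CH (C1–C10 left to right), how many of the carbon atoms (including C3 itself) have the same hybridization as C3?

4

C3 is sp3 (only σ bonds).
C1: sp3 ✓
C2: sp3 ✓
C3: sp3 ✓
C4: sp
C5: sp
C6: sp3 ✓
C7: sp2
C8: sp2
C9: sp
C10: sp
4 carbons are sp3.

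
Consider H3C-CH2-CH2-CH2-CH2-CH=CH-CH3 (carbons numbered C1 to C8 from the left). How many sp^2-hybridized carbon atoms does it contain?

C1: sp3
C2: sp3
C3: sp3
C4: sp3
C5: sp3
C6: sp2 ✓
C7: sp2 ✓
C8: sp3
C6, C7 → 2 sp2 carbons.

2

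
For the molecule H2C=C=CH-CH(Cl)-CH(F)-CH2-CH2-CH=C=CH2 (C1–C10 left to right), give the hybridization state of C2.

C2 (2 σ bonds, plus two π bonds) has steric number 2: sp.

sp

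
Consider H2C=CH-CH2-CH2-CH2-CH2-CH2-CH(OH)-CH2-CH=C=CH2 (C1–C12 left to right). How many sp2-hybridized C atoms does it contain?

4

C1: sp2 ✓
C2: sp2 ✓
C3: sp3
C4: sp3
C5: sp3
C6: sp3
C7: sp3
C8: sp3
C9: sp3
C10: sp2 ✓
C11: sp
C12: sp2 ✓
C1, C2, C10, C12 → 4 sp2 carbons.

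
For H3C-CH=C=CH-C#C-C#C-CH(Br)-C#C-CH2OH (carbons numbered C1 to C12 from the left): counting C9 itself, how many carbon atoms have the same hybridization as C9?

3

C9 is sp3 (only σ bonds).
C1: sp3 ✓
C2: sp2
C3: sp
C4: sp2
C5: sp
C6: sp
C7: sp
C8: sp
C9: sp3 ✓
C10: sp
C11: sp
C12: sp3 ✓
3 carbons are sp3.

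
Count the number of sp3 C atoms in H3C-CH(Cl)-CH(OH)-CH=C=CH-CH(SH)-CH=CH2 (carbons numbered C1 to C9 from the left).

4

C1: sp3 ✓
C2: sp3 ✓
C3: sp3 ✓
C4: sp2
C5: sp
C6: sp2
C7: sp3 ✓
C8: sp2
C9: sp2
C1, C2, C3, C7 → 4 sp3 carbons.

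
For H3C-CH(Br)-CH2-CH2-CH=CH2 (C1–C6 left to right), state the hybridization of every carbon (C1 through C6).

C1 sp3, C2 sp3, C3 sp3, C4 sp3, C5 sp2, C6 sp2

C1: 4 σ bonds; 4 regions of electron density → sp3.
C2 has 4 σ bonds: steric number 4 → sp3.
C3 is sp3: 4 σ bonds, 4 electron-density regions.
C4 is sp3: 4 σ bonds, 4 electron-density regions.
C5: 3 σ bonds, plus one π bond — 3 electron domains, sp2.
C6 — 3 σ bonds, plus one π bond. Steric number 3, so sp2.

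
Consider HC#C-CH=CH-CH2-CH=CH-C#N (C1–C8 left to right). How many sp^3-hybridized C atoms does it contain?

1

C1: sp
C2: sp
C3: sp2
C4: sp2
C5: sp3 ✓
C6: sp2
C7: sp2
C8: sp
C5 → 1 sp3 carbon.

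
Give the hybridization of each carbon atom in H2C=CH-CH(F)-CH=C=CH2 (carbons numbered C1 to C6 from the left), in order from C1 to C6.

C1 sp2, C2 sp2, C3 sp3, C4 sp2, C5 sp, C6 sp2

C1 (3 σ bonds, plus one π bond) has steric number 3: sp2.
C2 carries 3 σ bonds, plus one π bond, giving a steric number of 3, so it is sp2.
C3 is sp3: 4 σ bonds, 4 electron-density regions.
C4: 3 σ bonds, plus one π bond — 3 electron domains, sp2.
C5 (2 σ bonds, plus two π bonds) has steric number 2: sp.
C6: 3 σ bonds, plus one π bond — 3 electron domains, sp2.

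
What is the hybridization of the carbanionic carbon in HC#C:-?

One σ bond + one lone pair = steric number 2 → sp.

sp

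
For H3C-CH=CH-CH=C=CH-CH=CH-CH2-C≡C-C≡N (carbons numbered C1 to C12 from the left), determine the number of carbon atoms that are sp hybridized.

4

C1: sp3
C2: sp2
C3: sp2
C4: sp2
C5: sp ✓
C6: sp2
C7: sp2
C8: sp2
C9: sp3
C10: sp ✓
C11: sp ✓
C12: sp ✓
C5, C10, C11, C12 → 4 sp carbons.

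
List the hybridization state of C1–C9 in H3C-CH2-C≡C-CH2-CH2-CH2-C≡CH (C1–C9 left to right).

C1 sp3, C2 sp3, C3 sp, C4 sp, C5 sp3, C6 sp3, C7 sp3, C8 sp, C9 sp

C1 — 4 σ bonds. Steric number 4, so sp3.
C2 — 4 σ bonds. Steric number 4, so sp3.
C3 is sp: 2 σ bonds, plus two π bonds, 2 electron-density regions.
C4 is sp: 2 σ bonds, plus two π bonds, 2 electron-density regions.
C5 carries 4 σ bonds, giving a steric number of 4, so it is sp3.
C6 (4 σ bonds) has steric number 4: sp3.
C7: 4 σ bonds — 4 electron domains, sp3.
C8 is sp: 2 σ bonds, plus two π bonds, 2 electron-density regions.
C9 is sp: 2 σ bonds, plus two π bonds, 2 electron-density regions.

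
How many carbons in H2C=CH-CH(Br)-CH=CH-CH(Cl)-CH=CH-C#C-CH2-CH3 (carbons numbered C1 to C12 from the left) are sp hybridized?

C1: sp2
C2: sp2
C3: sp3
C4: sp2
C5: sp2
C6: sp3
C7: sp2
C8: sp2
C9: sp ✓
C10: sp ✓
C11: sp3
C12: sp3
C9, C10 → 2 sp carbons.

2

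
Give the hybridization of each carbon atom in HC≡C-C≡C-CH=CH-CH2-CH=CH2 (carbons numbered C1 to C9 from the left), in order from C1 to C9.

C1 sp, C2 sp, C3 sp, C4 sp, C5 sp2, C6 sp2, C7 sp3, C8 sp2, C9 sp2

C1 — 2 σ bonds, plus two π bonds. Steric number 2, so sp.
C2: 2 σ bonds, plus two π bonds; 2 regions of electron density → sp.
C3 has 2 σ bonds, plus two π bonds: steric number 2 → sp.
C4 is sp: 2 σ bonds, plus two π bonds, 2 electron-density regions.
C5 has 3 σ bonds, plus one π bond: steric number 3 → sp2.
C6: 3 σ bonds, plus one π bond; 3 regions of electron density → sp2.
C7 has 4 σ bonds: steric number 4 → sp3.
C8: 3 σ bonds, plus one π bond — 3 electron domains, sp2.
C9: 3 σ bonds, plus one π bond — 3 electron domains, sp2.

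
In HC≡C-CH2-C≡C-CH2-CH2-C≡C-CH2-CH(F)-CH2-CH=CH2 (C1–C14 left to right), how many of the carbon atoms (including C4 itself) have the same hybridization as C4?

6

C4 is sp (two π bonds).
C1: sp ✓
C2: sp ✓
C3: sp3
C4: sp ✓
C5: sp ✓
C6: sp3
C7: sp3
C8: sp ✓
C9: sp ✓
C10: sp3
C11: sp3
C12: sp3
C13: sp2
C14: sp2
6 carbons are sp.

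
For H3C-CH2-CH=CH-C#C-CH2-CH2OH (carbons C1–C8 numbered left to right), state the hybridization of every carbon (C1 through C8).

C1: 4 σ bonds; 4 regions of electron density → sp3.
C2 has 4 σ bonds: steric number 4 → sp3.
C3 (3 σ bonds, plus one π bond) has steric number 3: sp2.
C4: 3 σ bonds, plus one π bond; 3 regions of electron density → sp2.
C5 (2 σ bonds, plus two π bonds) has steric number 2: sp.
C6: 2 σ bonds, plus two π bonds — 2 electron domains, sp.
C7 carries 4 σ bonds, giving a steric number of 4, so it is sp3.
C8 — 4 σ bonds. Steric number 4, so sp3.

C1 sp3, C2 sp3, C3 sp2, C4 sp2, C5 sp, C6 sp, C7 sp3, C8 sp3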